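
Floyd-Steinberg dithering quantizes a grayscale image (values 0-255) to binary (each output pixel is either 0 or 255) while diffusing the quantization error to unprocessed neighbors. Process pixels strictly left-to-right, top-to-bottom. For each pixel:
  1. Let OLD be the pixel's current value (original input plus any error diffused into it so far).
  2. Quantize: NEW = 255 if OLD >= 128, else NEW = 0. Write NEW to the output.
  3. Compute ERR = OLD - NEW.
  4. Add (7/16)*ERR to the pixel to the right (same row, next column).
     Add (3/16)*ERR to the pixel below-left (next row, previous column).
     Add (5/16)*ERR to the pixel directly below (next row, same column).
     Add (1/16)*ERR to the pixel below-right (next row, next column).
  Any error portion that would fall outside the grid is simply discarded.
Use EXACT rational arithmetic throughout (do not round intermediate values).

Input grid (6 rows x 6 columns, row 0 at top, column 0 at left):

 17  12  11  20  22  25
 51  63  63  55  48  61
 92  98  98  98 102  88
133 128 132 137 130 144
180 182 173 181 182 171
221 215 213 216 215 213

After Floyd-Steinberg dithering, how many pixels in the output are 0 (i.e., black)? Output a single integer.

(0,0): OLD=17 → NEW=0, ERR=17
(0,1): OLD=311/16 → NEW=0, ERR=311/16
(0,2): OLD=4993/256 → NEW=0, ERR=4993/256
(0,3): OLD=116871/4096 → NEW=0, ERR=116871/4096
(0,4): OLD=2259889/65536 → NEW=0, ERR=2259889/65536
(0,5): OLD=42033623/1048576 → NEW=0, ERR=42033623/1048576
(1,0): OLD=15349/256 → NEW=0, ERR=15349/256
(1,1): OLD=204851/2048 → NEW=0, ERR=204851/2048
(1,2): OLD=7826351/65536 → NEW=0, ERR=7826351/65536
(1,3): OLD=32465923/262144 → NEW=0, ERR=32465923/262144
(1,4): OLD=2051163177/16777216 → NEW=0, ERR=2051163177/16777216
(1,5): OLD=34673926479/268435456 → NEW=255, ERR=-33777114801/268435456
(2,0): OLD=4243169/32768 → NEW=255, ERR=-4112671/32768
(2,1): OLD=105367611/1048576 → NEW=0, ERR=105367611/1048576
(2,2): OLD=3502323313/16777216 → NEW=255, ERR=-775866767/16777216
(2,3): OLD=19710869033/134217728 → NEW=255, ERR=-14514651607/134217728
(2,4): OLD=330888356603/4294967296 → NEW=0, ERR=330888356603/4294967296
(2,5): OLD=6186461038221/68719476736 → NEW=0, ERR=6186461038221/68719476736
(3,0): OLD=1889445201/16777216 → NEW=0, ERR=1889445201/16777216
(3,1): OLD=25790987901/134217728 → NEW=255, ERR=-8434532739/134217728
(3,2): OLD=81667270535/1073741824 → NEW=0, ERR=81667270535/1073741824
(3,3): OLD=10172950808149/68719476736 → NEW=255, ERR=-7350515759531/68719476736
(3,4): OLD=64540925657141/549755813888 → NEW=0, ERR=64540925657141/549755813888
(3,5): OLD=2008236025971963/8796093022208 → NEW=255, ERR=-234767694691077/8796093022208
(4,0): OLD=436821266463/2147483648 → NEW=255, ERR=-110787063777/2147483648
(4,1): OLD=5535052926355/34359738368 → NEW=255, ERR=-3226680357485/34359738368
(4,2): OLD=144805485130697/1099511627776 → NEW=255, ERR=-135569979952183/1099511627776
(4,3): OLD=2118027392582221/17592186044416 → NEW=0, ERR=2118027392582221/17592186044416
(4,4): OLD=73090847411971101/281474976710656 → NEW=255, ERR=1314728350753821/281474976710656
(4,5): OLD=774800757521515435/4503599627370496 → NEW=255, ERR=-373617147457961045/4503599627370496
(5,0): OLD=102953028694633/549755813888 → NEW=255, ERR=-37234703846807/549755813888
(5,1): OLD=2281332371986169/17592186044416 → NEW=255, ERR=-2204675069339911/17592186044416
(5,2): OLD=19188933996265027/140737488355328 → NEW=255, ERR=-16699125534343613/140737488355328
(5,3): OLD=877670223622296849/4503599627370496 → NEW=255, ERR=-270747681357179631/4503599627370496
(5,4): OLD=1640461348355214993/9007199254740992 → NEW=255, ERR=-656374461603737967/9007199254740992
(5,5): OLD=22407813661575646789/144115188075855872 → NEW=255, ERR=-14341559297767600571/144115188075855872
Output grid:
  Row 0: ......  (6 black, running=6)
  Row 1: .....#  (5 black, running=11)
  Row 2: #.##..  (3 black, running=14)
  Row 3: .#.#.#  (3 black, running=17)
  Row 4: ###.##  (1 black, running=18)
  Row 5: ######  (0 black, running=18)

Answer: 18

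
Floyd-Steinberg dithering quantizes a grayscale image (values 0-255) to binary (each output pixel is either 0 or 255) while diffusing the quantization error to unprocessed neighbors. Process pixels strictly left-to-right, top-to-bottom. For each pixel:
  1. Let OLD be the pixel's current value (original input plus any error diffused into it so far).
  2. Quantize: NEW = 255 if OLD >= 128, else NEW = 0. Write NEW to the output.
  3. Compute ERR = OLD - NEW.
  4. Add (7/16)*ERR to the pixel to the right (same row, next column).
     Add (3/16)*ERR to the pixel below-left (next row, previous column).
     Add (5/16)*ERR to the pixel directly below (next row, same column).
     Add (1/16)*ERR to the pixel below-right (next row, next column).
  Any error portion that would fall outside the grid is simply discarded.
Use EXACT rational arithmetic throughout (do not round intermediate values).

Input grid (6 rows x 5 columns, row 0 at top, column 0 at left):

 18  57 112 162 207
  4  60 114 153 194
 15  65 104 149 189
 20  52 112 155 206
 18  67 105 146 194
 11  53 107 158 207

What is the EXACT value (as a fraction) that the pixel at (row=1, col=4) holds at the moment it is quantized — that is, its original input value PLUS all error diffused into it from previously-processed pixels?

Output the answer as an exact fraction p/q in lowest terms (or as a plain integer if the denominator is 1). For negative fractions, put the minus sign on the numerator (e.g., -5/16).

Answer: 539424985/2097152

Derivation:
(0,0): OLD=18 → NEW=0, ERR=18
(0,1): OLD=519/8 → NEW=0, ERR=519/8
(0,2): OLD=17969/128 → NEW=255, ERR=-14671/128
(0,3): OLD=229079/2048 → NEW=0, ERR=229079/2048
(0,4): OLD=8386529/32768 → NEW=255, ERR=30689/32768
(1,0): OLD=2789/128 → NEW=0, ERR=2789/128
(1,1): OLD=71107/1024 → NEW=0, ERR=71107/1024
(1,2): OLD=4377471/32768 → NEW=255, ERR=-3978369/32768
(1,3): OLD=16757523/131072 → NEW=0, ERR=16757523/131072
(1,4): OLD=539424985/2097152 → NEW=255, ERR=4651225/2097152
Target (1,4): original=194, with diffused error = 539424985/2097152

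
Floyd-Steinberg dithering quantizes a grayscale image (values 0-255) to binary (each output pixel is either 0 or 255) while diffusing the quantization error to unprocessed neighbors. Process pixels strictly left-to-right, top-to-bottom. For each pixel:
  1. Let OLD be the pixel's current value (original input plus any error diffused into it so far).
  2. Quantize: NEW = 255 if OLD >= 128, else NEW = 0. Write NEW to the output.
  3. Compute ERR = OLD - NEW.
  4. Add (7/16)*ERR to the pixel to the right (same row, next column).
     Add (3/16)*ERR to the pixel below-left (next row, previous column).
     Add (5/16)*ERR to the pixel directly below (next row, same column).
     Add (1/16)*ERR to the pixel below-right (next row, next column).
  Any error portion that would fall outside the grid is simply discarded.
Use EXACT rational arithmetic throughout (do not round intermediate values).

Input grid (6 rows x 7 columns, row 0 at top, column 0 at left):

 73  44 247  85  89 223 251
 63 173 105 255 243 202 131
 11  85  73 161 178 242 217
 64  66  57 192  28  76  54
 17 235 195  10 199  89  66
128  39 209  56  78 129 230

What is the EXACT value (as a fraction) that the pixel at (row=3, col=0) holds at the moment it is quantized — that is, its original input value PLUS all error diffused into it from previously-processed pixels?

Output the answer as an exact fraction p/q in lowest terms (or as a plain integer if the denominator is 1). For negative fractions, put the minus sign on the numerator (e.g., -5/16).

Answer: 1557237385/16777216

Derivation:
(0,0): OLD=73 → NEW=0, ERR=73
(0,1): OLD=1215/16 → NEW=0, ERR=1215/16
(0,2): OLD=71737/256 → NEW=255, ERR=6457/256
(0,3): OLD=393359/4096 → NEW=0, ERR=393359/4096
(0,4): OLD=8586217/65536 → NEW=255, ERR=-8125463/65536
(0,5): OLD=176954207/1048576 → NEW=255, ERR=-90432673/1048576
(0,6): OLD=3578052505/16777216 → NEW=255, ERR=-700137575/16777216
(1,0): OLD=25613/256 → NEW=0, ERR=25613/256
(1,1): OLD=511579/2048 → NEW=255, ERR=-10661/2048
(1,2): OLD=8739703/65536 → NEW=255, ERR=-7971977/65536
(1,3): OLD=55082091/262144 → NEW=255, ERR=-11764629/262144
(1,4): OLD=2926818721/16777216 → NEW=255, ERR=-1351371359/16777216
(1,5): OLD=16674608753/134217728 → NEW=0, ERR=16674608753/134217728
(1,6): OLD=358461734015/2147483648 → NEW=255, ERR=-189146596225/2147483648
(2,0): OLD=1352985/32768 → NEW=0, ERR=1352985/32768
(2,1): OLD=89005987/1048576 → NEW=0, ERR=89005987/1048576
(2,2): OLD=1063386537/16777216 → NEW=0, ERR=1063386537/16777216
(2,3): OLD=20401096353/134217728 → NEW=255, ERR=-13824424287/134217728
(2,4): OLD=137713300593/1073741824 → NEW=255, ERR=-136090864527/1073741824
(2,5): OLD=7003337959291/34359738368 → NEW=255, ERR=-1758395324549/34359738368
(2,6): OLD=96125216484621/549755813888 → NEW=255, ERR=-44062516056819/549755813888
(3,0): OLD=1557237385/16777216 → NEW=0, ERR=1557237385/16777216
Target (3,0): original=64, with diffused error = 1557237385/16777216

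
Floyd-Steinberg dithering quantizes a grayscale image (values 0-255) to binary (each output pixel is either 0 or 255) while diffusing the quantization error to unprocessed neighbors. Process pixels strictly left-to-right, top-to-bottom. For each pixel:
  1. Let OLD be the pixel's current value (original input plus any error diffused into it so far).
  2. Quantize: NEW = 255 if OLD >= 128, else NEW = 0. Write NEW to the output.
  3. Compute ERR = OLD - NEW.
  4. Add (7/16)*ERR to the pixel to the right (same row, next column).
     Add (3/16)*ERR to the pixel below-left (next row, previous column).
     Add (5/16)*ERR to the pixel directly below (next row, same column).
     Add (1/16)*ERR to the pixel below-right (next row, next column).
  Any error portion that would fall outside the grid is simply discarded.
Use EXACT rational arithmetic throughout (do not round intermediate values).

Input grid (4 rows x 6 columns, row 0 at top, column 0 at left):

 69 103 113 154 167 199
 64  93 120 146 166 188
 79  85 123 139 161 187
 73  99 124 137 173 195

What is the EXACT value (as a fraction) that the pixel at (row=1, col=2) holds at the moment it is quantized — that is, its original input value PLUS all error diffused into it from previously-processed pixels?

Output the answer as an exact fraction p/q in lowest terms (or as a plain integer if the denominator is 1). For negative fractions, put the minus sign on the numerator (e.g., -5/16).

Answer: 10474555/65536

Derivation:
(0,0): OLD=69 → NEW=0, ERR=69
(0,1): OLD=2131/16 → NEW=255, ERR=-1949/16
(0,2): OLD=15285/256 → NEW=0, ERR=15285/256
(0,3): OLD=737779/4096 → NEW=255, ERR=-306701/4096
(0,4): OLD=8797605/65536 → NEW=255, ERR=-7914075/65536
(0,5): OLD=153268099/1048576 → NEW=255, ERR=-114118781/1048576
(1,0): OLD=16057/256 → NEW=0, ERR=16057/256
(1,1): OLD=200463/2048 → NEW=0, ERR=200463/2048
(1,2): OLD=10474555/65536 → NEW=255, ERR=-6237125/65536
Target (1,2): original=120, with diffused error = 10474555/65536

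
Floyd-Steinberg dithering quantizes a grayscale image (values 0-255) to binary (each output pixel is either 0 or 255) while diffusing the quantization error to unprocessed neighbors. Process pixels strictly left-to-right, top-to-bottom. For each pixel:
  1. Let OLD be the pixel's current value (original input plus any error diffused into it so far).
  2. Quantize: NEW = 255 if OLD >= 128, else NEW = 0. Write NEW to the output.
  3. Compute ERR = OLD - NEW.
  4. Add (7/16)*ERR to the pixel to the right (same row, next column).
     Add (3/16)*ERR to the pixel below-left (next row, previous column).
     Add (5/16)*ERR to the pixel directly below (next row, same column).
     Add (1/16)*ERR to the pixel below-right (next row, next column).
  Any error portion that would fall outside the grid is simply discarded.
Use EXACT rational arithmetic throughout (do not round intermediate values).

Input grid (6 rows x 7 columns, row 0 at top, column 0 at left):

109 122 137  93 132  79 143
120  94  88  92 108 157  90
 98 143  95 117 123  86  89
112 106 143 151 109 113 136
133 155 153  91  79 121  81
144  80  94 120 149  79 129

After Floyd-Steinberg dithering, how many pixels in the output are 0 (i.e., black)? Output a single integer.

(0,0): OLD=109 → NEW=0, ERR=109
(0,1): OLD=2715/16 → NEW=255, ERR=-1365/16
(0,2): OLD=25517/256 → NEW=0, ERR=25517/256
(0,3): OLD=559547/4096 → NEW=255, ERR=-484933/4096
(0,4): OLD=5256221/65536 → NEW=0, ERR=5256221/65536
(0,5): OLD=119631051/1048576 → NEW=0, ERR=119631051/1048576
(0,6): OLD=3236559245/16777216 → NEW=255, ERR=-1041630835/16777216
(1,0): OLD=35345/256 → NEW=255, ERR=-29935/256
(1,1): OLD=85367/2048 → NEW=0, ERR=85367/2048
(1,2): OLD=7199427/65536 → NEW=0, ERR=7199427/65536
(1,3): OLD=32592839/262144 → NEW=0, ERR=32592839/262144
(1,4): OLD=3379786805/16777216 → NEW=255, ERR=-898403275/16777216
(1,5): OLD=21823363909/134217728 → NEW=255, ERR=-12402156731/134217728
(1,6): OLD=80105972331/2147483648 → NEW=0, ERR=80105972331/2147483648
(2,0): OLD=2269965/32768 → NEW=0, ERR=2269965/32768
(2,1): OLD=209319519/1048576 → NEW=255, ERR=-58067361/1048576
(2,2): OLD=2198140125/16777216 → NEW=255, ERR=-2080049955/16777216
(2,3): OLD=13212075317/134217728 → NEW=0, ERR=13212075317/134217728
(2,4): OLD=150084974149/1073741824 → NEW=255, ERR=-123719190971/1073741824
(2,5): OLD=356018585367/34359738368 → NEW=0, ERR=356018585367/34359738368
(2,6): OLD=54653923196945/549755813888 → NEW=0, ERR=54653923196945/549755813888
(3,0): OLD=2068040509/16777216 → NEW=0, ERR=2068040509/16777216
(3,1): OLD=16603562617/134217728 → NEW=0, ERR=16603562617/134217728
(3,2): OLD=186158352763/1073741824 → NEW=255, ERR=-87645812357/1073741824
(3,3): OLD=501210450733/4294967296 → NEW=0, ERR=501210450733/4294967296
(3,4): OLD=72646445436733/549755813888 → NEW=255, ERR=-67541287104707/549755813888
(3,5): OLD=325134266209799/4398046511104 → NEW=0, ERR=325134266209799/4398046511104
(3,6): OLD=14077816378435673/70368744177664 → NEW=255, ERR=-3866213386868647/70368744177664
(4,0): OLD=418147633395/2147483648 → NEW=255, ERR=-129460696845/2147483648
(4,1): OLD=5486653889495/34359738368 → NEW=255, ERR=-3275079394345/34359738368
(4,2): OLD=63443316634873/549755813888 → NEW=0, ERR=63443316634873/549755813888
(4,3): OLD=658911926346627/4398046511104 → NEW=255, ERR=-462589933984893/4398046511104
(4,4): OLD=553996034066457/35184372088832 → NEW=0, ERR=553996034066457/35184372088832
(4,5): OLD=149756649591663385/1125899906842624 → NEW=255, ERR=-137347826653205735/1125899906842624
(4,6): OLD=271668793895817343/18014398509481984 → NEW=0, ERR=271668793895817343/18014398509481984
(5,0): OLD=58982743269237/549755813888 → NEW=0, ERR=58982743269237/549755813888
(5,1): OLD=505874152312999/4398046511104 → NEW=0, ERR=505874152312999/4398046511104
(5,2): OLD=5443266859927745/35184372088832 → NEW=255, ERR=-3528748022724415/35184372088832
(5,3): OLD=15035760629461029/281474976710656 → NEW=0, ERR=15035760629461029/281474976710656
(5,4): OLD=2663319537928607735/18014398509481984 → NEW=255, ERR=-1930352081989298185/18014398509481984
(5,5): OLD=-315719319533420153/144115188075855872 → NEW=0, ERR=-315719319533420153/144115188075855872
(5,6): OLD=288529942896054938377/2305843009213693952 → NEW=0, ERR=288529942896054938377/2305843009213693952
Output grid:
  Row 0: .#.#..#  (4 black, running=4)
  Row 1: #...##.  (4 black, running=8)
  Row 2: .##.#..  (4 black, running=12)
  Row 3: ..#.#.#  (4 black, running=16)
  Row 4: ##.#.#.  (3 black, running=19)
  Row 5: ..#.#..  (5 black, running=24)

Answer: 24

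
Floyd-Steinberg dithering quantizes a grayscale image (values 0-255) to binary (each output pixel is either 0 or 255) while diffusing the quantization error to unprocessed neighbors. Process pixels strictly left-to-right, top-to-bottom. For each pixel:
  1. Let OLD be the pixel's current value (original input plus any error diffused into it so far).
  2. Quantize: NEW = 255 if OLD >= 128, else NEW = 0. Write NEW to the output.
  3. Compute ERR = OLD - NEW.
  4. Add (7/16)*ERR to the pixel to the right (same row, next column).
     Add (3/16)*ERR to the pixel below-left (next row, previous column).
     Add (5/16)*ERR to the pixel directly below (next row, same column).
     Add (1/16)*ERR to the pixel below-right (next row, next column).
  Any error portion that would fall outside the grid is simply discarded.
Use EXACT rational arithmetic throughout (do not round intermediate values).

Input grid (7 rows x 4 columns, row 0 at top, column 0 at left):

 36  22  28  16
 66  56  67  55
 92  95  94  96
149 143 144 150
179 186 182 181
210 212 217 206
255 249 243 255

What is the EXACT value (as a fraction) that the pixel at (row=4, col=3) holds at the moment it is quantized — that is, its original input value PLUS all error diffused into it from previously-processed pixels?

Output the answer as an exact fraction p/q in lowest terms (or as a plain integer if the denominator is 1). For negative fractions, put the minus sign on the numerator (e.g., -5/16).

Answer: 1078775337082673/4398046511104

Derivation:
(0,0): OLD=36 → NEW=0, ERR=36
(0,1): OLD=151/4 → NEW=0, ERR=151/4
(0,2): OLD=2849/64 → NEW=0, ERR=2849/64
(0,3): OLD=36327/1024 → NEW=0, ERR=36327/1024
(1,0): OLD=5397/64 → NEW=0, ERR=5397/64
(1,1): OLD=59027/512 → NEW=0, ERR=59027/512
(1,2): OLD=2299663/16384 → NEW=255, ERR=-1878257/16384
(1,3): OLD=4905625/262144 → NEW=0, ERR=4905625/262144
(2,0): OLD=1146625/8192 → NEW=255, ERR=-942335/8192
(2,1): OLD=16902171/262144 → NEW=0, ERR=16902171/262144
(2,2): OLD=50907239/524288 → NEW=0, ERR=50907239/524288
(2,3): OLD=1150609067/8388608 → NEW=255, ERR=-988485973/8388608
(3,0): OLD=524884209/4194304 → NEW=0, ERR=524884209/4194304
(3,1): OLD=15362228911/67108864 → NEW=255, ERR=-1750531409/67108864
(3,2): OLD=155549028177/1073741824 → NEW=255, ERR=-118255136943/1073741824
(3,3): OLD=1220821421751/17179869184 → NEW=0, ERR=1220821421751/17179869184
(4,0): OLD=228938928989/1073741824 → NEW=255, ERR=-44865236131/1073741824
(4,1): OLD=1260480724631/8589934592 → NEW=255, ERR=-929952596329/8589934592
(4,2): OLD=30762359984311/274877906944 → NEW=0, ERR=30762359984311/274877906944
(4,3): OLD=1078775337082673/4398046511104 → NEW=255, ERR=-42726523248847/4398046511104
Target (4,3): original=181, with diffused error = 1078775337082673/4398046511104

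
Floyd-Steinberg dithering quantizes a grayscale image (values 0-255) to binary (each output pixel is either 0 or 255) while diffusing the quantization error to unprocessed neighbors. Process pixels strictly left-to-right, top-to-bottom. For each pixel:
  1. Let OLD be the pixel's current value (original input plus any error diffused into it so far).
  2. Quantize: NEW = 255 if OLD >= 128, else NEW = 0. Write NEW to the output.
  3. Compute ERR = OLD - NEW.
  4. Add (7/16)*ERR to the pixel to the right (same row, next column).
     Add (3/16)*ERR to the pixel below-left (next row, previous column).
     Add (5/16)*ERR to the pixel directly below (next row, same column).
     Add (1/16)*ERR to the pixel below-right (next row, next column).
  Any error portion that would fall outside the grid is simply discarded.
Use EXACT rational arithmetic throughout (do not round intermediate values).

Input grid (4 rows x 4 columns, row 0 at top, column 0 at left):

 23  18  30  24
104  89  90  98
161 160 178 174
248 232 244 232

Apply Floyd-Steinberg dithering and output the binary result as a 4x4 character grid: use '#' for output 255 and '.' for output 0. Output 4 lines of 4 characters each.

Answer: ....
.#.#
#.##
####

Derivation:
(0,0): OLD=23 → NEW=0, ERR=23
(0,1): OLD=449/16 → NEW=0, ERR=449/16
(0,2): OLD=10823/256 → NEW=0, ERR=10823/256
(0,3): OLD=174065/4096 → NEW=0, ERR=174065/4096
(1,0): OLD=29811/256 → NEW=0, ERR=29811/256
(1,1): OLD=323749/2048 → NEW=255, ERR=-198491/2048
(1,2): OLD=4622345/65536 → NEW=0, ERR=4622345/65536
(1,3): OLD=151812751/1048576 → NEW=255, ERR=-115574129/1048576
(2,0): OLD=5872615/32768 → NEW=255, ERR=-2483225/32768
(2,1): OLD=122747101/1048576 → NEW=0, ERR=122747101/1048576
(2,2): OLD=470876497/2097152 → NEW=255, ERR=-63897263/2097152
(2,3): OLD=4383364077/33554432 → NEW=255, ERR=-4173016083/33554432
(3,0): OLD=4131674871/16777216 → NEW=255, ERR=-146515209/16777216
(3,1): OLD=68266241897/268435456 → NEW=255, ERR=-184799383/268435456
(3,2): OLD=937055048087/4294967296 → NEW=255, ERR=-158161612393/4294967296
(3,3): OLD=12034195428257/68719476736 → NEW=255, ERR=-5489271139423/68719476736
Row 0: ....
Row 1: .#.#
Row 2: #.##
Row 3: ####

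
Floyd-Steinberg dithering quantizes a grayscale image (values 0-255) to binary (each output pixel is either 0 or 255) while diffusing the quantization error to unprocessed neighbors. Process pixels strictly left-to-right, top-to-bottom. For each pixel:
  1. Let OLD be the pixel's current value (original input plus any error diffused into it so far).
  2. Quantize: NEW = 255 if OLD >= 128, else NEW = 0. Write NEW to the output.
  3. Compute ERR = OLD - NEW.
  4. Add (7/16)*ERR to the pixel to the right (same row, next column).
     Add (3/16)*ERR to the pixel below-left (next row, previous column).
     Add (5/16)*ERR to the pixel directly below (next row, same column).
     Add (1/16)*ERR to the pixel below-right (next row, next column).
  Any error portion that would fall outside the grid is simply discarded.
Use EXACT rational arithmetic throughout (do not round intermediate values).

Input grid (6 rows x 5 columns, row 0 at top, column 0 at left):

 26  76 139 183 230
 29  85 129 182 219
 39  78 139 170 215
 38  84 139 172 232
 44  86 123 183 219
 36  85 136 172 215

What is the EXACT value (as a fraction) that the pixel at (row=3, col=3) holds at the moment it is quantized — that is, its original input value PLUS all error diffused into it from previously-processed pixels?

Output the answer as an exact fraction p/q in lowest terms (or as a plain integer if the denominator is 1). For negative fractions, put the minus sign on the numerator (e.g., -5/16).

Answer: 521651831339/4294967296

Derivation:
(0,0): OLD=26 → NEW=0, ERR=26
(0,1): OLD=699/8 → NEW=0, ERR=699/8
(0,2): OLD=22685/128 → NEW=255, ERR=-9955/128
(0,3): OLD=305099/2048 → NEW=255, ERR=-217141/2048
(0,4): OLD=6016653/32768 → NEW=255, ERR=-2339187/32768
(1,0): OLD=6849/128 → NEW=0, ERR=6849/128
(1,1): OLD=125703/1024 → NEW=0, ERR=125703/1024
(1,2): OLD=4718035/32768 → NEW=255, ERR=-3637805/32768
(1,3): OLD=10754615/131072 → NEW=0, ERR=10754615/131072
(1,4): OLD=473877829/2097152 → NEW=255, ERR=-60895931/2097152
(2,0): OLD=1290045/16384 → NEW=0, ERR=1290045/16384
(2,1): OLD=69907503/524288 → NEW=255, ERR=-63785937/524288
(2,2): OLD=621905869/8388608 → NEW=0, ERR=621905869/8388608
(2,3): OLD=28949802391/134217728 → NEW=255, ERR=-5275718249/134217728
(2,4): OLD=416304984417/2147483648 → NEW=255, ERR=-131303345823/2147483648
(3,0): OLD=333816493/8388608 → NEW=0, ERR=333816493/8388608
(3,1): OLD=5517175145/67108864 → NEW=0, ERR=5517175145/67108864
(3,2): OLD=393336794003/2147483648 → NEW=255, ERR=-154271536237/2147483648
(3,3): OLD=521651831339/4294967296 → NEW=0, ERR=521651831339/4294967296
Target (3,3): original=172, with diffused error = 521651831339/4294967296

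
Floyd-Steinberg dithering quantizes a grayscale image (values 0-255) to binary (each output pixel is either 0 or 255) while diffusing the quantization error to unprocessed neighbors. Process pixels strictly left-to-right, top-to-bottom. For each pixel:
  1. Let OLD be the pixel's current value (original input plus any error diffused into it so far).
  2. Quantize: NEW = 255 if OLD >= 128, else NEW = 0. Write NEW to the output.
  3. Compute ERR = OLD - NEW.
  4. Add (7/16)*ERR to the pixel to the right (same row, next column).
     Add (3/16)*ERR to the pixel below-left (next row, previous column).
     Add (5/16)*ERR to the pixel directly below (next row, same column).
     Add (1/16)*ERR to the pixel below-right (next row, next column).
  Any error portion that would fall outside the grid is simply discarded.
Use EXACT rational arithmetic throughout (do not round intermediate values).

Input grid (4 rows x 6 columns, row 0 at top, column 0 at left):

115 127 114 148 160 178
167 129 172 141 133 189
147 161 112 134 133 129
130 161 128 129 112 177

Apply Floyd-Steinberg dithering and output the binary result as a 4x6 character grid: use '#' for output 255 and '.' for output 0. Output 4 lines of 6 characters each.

(0,0): OLD=115 → NEW=0, ERR=115
(0,1): OLD=2837/16 → NEW=255, ERR=-1243/16
(0,2): OLD=20483/256 → NEW=0, ERR=20483/256
(0,3): OLD=749589/4096 → NEW=255, ERR=-294891/4096
(0,4): OLD=8421523/65536 → NEW=255, ERR=-8290157/65536
(0,5): OLD=128615429/1048576 → NEW=0, ERR=128615429/1048576
(1,0): OLD=48223/256 → NEW=255, ERR=-17057/256
(1,1): OLD=200217/2048 → NEW=0, ERR=200217/2048
(1,2): OLD=14510989/65536 → NEW=255, ERR=-2200691/65536
(1,3): OLD=22306569/262144 → NEW=0, ERR=22306569/262144
(1,4): OLD=2503095291/16777216 → NEW=255, ERR=-1775094789/16777216
(1,5): OLD=46475591789/268435456 → NEW=255, ERR=-21975449491/268435456
(2,0): OLD=4735267/32768 → NEW=255, ERR=-3620573/32768
(2,1): OLD=139198769/1048576 → NEW=255, ERR=-128188111/1048576
(2,2): OLD=1175866067/16777216 → NEW=0, ERR=1175866067/16777216
(2,3): OLD=22725427195/134217728 → NEW=255, ERR=-11500093445/134217728
(2,4): OLD=225137337201/4294967296 → NEW=0, ERR=225137337201/4294967296
(2,5): OLD=8228313634087/68719476736 → NEW=0, ERR=8228313634087/68719476736
(3,0): OLD=1217182067/16777216 → NEW=0, ERR=1217182067/16777216
(3,1): OLD=21578599415/134217728 → NEW=255, ERR=-12646921225/134217728
(3,2): OLD=91237871253/1073741824 → NEW=0, ERR=91237871253/1073741824
(3,3): OLD=10555891667583/68719476736 → NEW=255, ERR=-6967574900097/68719476736
(3,4): OLD=55590079022367/549755813888 → NEW=0, ERR=55590079022367/549755813888
(3,5): OLD=2303989142612593/8796093022208 → NEW=255, ERR=60985421949553/8796093022208
Row 0: .#.##.
Row 1: #.#.##
Row 2: ##.#..
Row 3: .#.#.#

Answer: .#.##.
#.#.##
##.#..
.#.#.#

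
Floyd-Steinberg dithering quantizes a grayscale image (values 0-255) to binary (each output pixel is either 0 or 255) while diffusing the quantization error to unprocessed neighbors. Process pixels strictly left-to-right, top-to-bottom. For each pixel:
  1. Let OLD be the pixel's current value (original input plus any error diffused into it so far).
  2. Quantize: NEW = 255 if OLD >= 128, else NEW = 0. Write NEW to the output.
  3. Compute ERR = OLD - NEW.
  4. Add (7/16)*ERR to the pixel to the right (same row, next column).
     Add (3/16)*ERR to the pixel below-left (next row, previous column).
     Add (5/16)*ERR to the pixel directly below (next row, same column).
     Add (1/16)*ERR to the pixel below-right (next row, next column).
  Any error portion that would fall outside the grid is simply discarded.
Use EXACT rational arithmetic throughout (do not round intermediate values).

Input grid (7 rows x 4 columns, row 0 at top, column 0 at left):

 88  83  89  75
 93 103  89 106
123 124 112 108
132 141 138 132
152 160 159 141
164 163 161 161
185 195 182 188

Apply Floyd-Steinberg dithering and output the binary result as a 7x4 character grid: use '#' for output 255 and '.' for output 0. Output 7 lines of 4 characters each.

(0,0): OLD=88 → NEW=0, ERR=88
(0,1): OLD=243/2 → NEW=0, ERR=243/2
(0,2): OLD=4549/32 → NEW=255, ERR=-3611/32
(0,3): OLD=13123/512 → NEW=0, ERR=13123/512
(1,0): OLD=4585/32 → NEW=255, ERR=-3575/32
(1,1): OLD=19567/256 → NEW=0, ERR=19567/256
(1,2): OLD=815723/8192 → NEW=0, ERR=815723/8192
(1,3): OLD=19729117/131072 → NEW=255, ERR=-13694243/131072
(2,0): OLD=419509/4096 → NEW=0, ERR=419509/4096
(2,1): OLD=26788743/131072 → NEW=255, ERR=-6634617/131072
(2,2): OLD=27829015/262144 → NEW=0, ERR=27829015/262144
(2,3): OLD=536948643/4194304 → NEW=255, ERR=-532598877/4194304
(3,0): OLD=324041653/2097152 → NEW=255, ERR=-210732107/2097152
(3,1): OLD=3607965771/33554432 → NEW=0, ERR=3607965771/33554432
(3,2): OLD=102673680853/536870912 → NEW=255, ERR=-34228401707/536870912
(3,3): OLD=610403095635/8589934592 → NEW=0, ERR=610403095635/8589934592
(4,0): OLD=75569707377/536870912 → NEW=255, ERR=-61332375183/536870912
(4,1): OLD=538533772803/4294967296 → NEW=0, ERR=538533772803/4294967296
(4,2): OLD=29408842809011/137438953472 → NEW=255, ERR=-5638090326349/137438953472
(4,3): OLD=310665423562197/2199023255552 → NEW=255, ERR=-250085506603563/2199023255552
(5,0): OLD=10432300495793/68719476736 → NEW=255, ERR=-7091166071887/68719476736
(5,1): OLD=312714510271143/2199023255552 → NEW=255, ERR=-248036419894617/2199023255552
(5,2): OLD=5864950220305/68719476736 → NEW=0, ERR=5864950220305/68719476736
(5,3): OLD=5637795777410873/35184372088832 → NEW=255, ERR=-3334219105241287/35184372088832
(6,0): OLD=4630413005248149/35184372088832 → NEW=255, ERR=-4341601877404011/35184372088832
(6,1): OLD=64919000693340739/562949953421312 → NEW=0, ERR=64919000693340739/562949953421312
(6,2): OLD=2110431789695334789/9007199254740992 → NEW=255, ERR=-186404020263618171/9007199254740992
(6,3): OLD=22289757516982546339/144115188075855872 → NEW=255, ERR=-14459615442360701021/144115188075855872
Row 0: ..#.
Row 1: #..#
Row 2: .#.#
Row 3: #.#.
Row 4: #.##
Row 5: ##.#
Row 6: #.##

Answer: ..#.
#..#
.#.#
#.#.
#.##
##.#
#.##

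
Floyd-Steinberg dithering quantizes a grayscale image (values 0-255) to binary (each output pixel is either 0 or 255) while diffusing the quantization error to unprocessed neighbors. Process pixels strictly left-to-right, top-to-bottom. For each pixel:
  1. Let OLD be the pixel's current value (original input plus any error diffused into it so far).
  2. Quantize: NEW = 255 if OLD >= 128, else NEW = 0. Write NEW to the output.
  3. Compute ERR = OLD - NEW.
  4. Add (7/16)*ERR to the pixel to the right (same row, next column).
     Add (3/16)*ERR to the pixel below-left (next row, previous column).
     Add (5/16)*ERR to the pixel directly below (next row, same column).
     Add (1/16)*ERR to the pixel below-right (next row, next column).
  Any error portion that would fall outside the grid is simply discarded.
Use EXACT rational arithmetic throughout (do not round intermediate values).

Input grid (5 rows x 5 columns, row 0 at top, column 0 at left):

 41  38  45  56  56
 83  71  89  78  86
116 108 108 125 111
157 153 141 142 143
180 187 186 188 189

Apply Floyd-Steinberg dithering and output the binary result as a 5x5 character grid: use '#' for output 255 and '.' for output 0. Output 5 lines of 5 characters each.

(0,0): OLD=41 → NEW=0, ERR=41
(0,1): OLD=895/16 → NEW=0, ERR=895/16
(0,2): OLD=17785/256 → NEW=0, ERR=17785/256
(0,3): OLD=353871/4096 → NEW=0, ERR=353871/4096
(0,4): OLD=6147113/65536 → NEW=0, ERR=6147113/65536
(1,0): OLD=27213/256 → NEW=0, ERR=27213/256
(1,1): OLD=308379/2048 → NEW=255, ERR=-213861/2048
(1,2): OLD=5552183/65536 → NEW=0, ERR=5552183/65536
(1,3): OLD=42989547/262144 → NEW=255, ERR=-23857173/262144
(1,4): OLD=339299937/4194304 → NEW=0, ERR=339299937/4194304
(2,0): OLD=4248025/32768 → NEW=255, ERR=-4107815/32768
(2,1): OLD=45142115/1048576 → NEW=0, ERR=45142115/1048576
(2,2): OLD=2176325865/16777216 → NEW=255, ERR=-2101864215/16777216
(2,3): OLD=16700045227/268435456 → NEW=0, ERR=16700045227/268435456
(2,4): OLD=677787921133/4294967296 → NEW=255, ERR=-417428739347/4294967296
(3,0): OLD=2112198857/16777216 → NEW=0, ERR=2112198857/16777216
(3,1): OLD=25529296021/134217728 → NEW=255, ERR=-8696224619/134217728
(3,2): OLD=377350623991/4294967296 → NEW=0, ERR=377350623991/4294967296
(3,3): OLD=1493157528191/8589934592 → NEW=255, ERR=-697275792769/8589934592
(3,4): OLD=11132953850907/137438953472 → NEW=0, ERR=11132953850907/137438953472
(4,0): OLD=444946337063/2147483648 → NEW=255, ERR=-102661993177/2147483648
(4,1): OLD=11694653085479/68719476736 → NEW=255, ERR=-5828813482201/68719476736
(4,2): OLD=172708432278825/1099511627776 → NEW=255, ERR=-107667032804055/1099511627776
(4,3): OLD=2471197891513127/17592186044416 → NEW=255, ERR=-2014809549812953/17592186044416
(4,4): OLD=44792173390612881/281474976710656 → NEW=255, ERR=-26983945670604399/281474976710656
Row 0: .....
Row 1: .#.#.
Row 2: #.#.#
Row 3: .#.#.
Row 4: #####

Answer: .....
.#.#.
#.#.#
.#.#.
#####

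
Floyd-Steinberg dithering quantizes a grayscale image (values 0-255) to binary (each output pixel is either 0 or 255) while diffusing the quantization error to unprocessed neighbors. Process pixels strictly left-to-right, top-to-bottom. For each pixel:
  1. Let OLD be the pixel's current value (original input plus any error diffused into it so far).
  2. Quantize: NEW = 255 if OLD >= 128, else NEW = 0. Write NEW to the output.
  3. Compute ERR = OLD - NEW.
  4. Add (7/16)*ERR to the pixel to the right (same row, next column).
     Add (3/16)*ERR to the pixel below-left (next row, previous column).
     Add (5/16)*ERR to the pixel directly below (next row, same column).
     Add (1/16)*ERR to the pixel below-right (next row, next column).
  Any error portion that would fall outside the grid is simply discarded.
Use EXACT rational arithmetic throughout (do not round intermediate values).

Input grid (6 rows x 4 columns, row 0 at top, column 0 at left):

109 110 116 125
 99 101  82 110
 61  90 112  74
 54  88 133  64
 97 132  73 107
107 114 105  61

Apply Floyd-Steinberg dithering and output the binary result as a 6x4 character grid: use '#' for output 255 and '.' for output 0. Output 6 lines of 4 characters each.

Answer: .#.#
.#..
..#.
.#..
.#.#
.#..

Derivation:
(0,0): OLD=109 → NEW=0, ERR=109
(0,1): OLD=2523/16 → NEW=255, ERR=-1557/16
(0,2): OLD=18797/256 → NEW=0, ERR=18797/256
(0,3): OLD=643579/4096 → NEW=255, ERR=-400901/4096
(1,0): OLD=29393/256 → NEW=0, ERR=29393/256
(1,1): OLD=289591/2048 → NEW=255, ERR=-232649/2048
(1,2): OLD=2019331/65536 → NEW=0, ERR=2019331/65536
(1,3): OLD=102218629/1048576 → NEW=0, ERR=102218629/1048576
(2,0): OLD=2476621/32768 → NEW=0, ERR=2476621/32768
(2,1): OLD=105403295/1048576 → NEW=0, ERR=105403295/1048576
(2,2): OLD=370744667/2097152 → NEW=255, ERR=-164029093/2097152
(2,3): OLD=2421629199/33554432 → NEW=0, ERR=2421629199/33554432
(3,0): OLD=1618438909/16777216 → NEW=0, ERR=1618438909/16777216
(3,1): OLD=40714987811/268435456 → NEW=255, ERR=-27736053469/268435456
(3,2): OLD=357202000861/4294967296 → NEW=0, ERR=357202000861/4294967296
(3,3): OLD=8112371622027/68719476736 → NEW=0, ERR=8112371622027/68719476736
(4,0): OLD=462878780025/4294967296 → NEW=0, ERR=462878780025/4294967296
(4,1): OLD=5789082237547/34359738368 → NEW=255, ERR=-2972651046293/34359738368
(4,2): OLD=84460079426443/1099511627776 → NEW=0, ERR=84460079426443/1099511627776
(4,3): OLD=3214017904720189/17592186044416 → NEW=255, ERR=-1271989536605891/17592186044416
(5,0): OLD=68421070148137/549755813888 → NEW=0, ERR=68421070148137/549755813888
(5,1): OLD=2859657229696191/17592186044416 → NEW=255, ERR=-1626350211629889/17592186044416
(5,2): OLD=612164421306419/8796093022208 → NEW=0, ERR=612164421306419/8796093022208
(5,3): OLD=20731689065433515/281474976710656 → NEW=0, ERR=20731689065433515/281474976710656
Row 0: .#.#
Row 1: .#..
Row 2: ..#.
Row 3: .#..
Row 4: .#.#
Row 5: .#..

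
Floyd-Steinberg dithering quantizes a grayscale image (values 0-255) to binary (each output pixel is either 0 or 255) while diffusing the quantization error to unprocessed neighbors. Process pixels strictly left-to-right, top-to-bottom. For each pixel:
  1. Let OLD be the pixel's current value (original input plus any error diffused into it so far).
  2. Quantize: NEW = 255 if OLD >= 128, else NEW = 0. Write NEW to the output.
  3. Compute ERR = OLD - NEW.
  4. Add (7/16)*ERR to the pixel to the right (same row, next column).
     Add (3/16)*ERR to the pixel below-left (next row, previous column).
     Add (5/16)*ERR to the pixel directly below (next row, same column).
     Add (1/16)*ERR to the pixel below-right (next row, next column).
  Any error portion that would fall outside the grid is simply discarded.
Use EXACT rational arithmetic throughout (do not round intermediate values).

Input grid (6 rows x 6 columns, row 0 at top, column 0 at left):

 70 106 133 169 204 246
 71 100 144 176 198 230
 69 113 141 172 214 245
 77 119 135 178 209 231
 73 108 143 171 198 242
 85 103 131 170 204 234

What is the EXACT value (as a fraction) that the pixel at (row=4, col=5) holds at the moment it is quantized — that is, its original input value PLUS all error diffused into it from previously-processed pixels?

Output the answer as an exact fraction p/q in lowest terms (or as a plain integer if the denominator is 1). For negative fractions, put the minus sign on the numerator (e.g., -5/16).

(0,0): OLD=70 → NEW=0, ERR=70
(0,1): OLD=1093/8 → NEW=255, ERR=-947/8
(0,2): OLD=10395/128 → NEW=0, ERR=10395/128
(0,3): OLD=418877/2048 → NEW=255, ERR=-103363/2048
(0,4): OLD=5961131/32768 → NEW=255, ERR=-2394709/32768
(0,5): OLD=112211885/524288 → NEW=255, ERR=-21481555/524288
(1,0): OLD=9047/128 → NEW=0, ERR=9047/128
(1,1): OLD=116257/1024 → NEW=0, ERR=116257/1024
(1,2): OLD=6625269/32768 → NEW=255, ERR=-1730571/32768
(1,3): OLD=16842161/131072 → NEW=255, ERR=-16581199/131072
(1,4): OLD=914188499/8388608 → NEW=0, ERR=914188499/8388608
(1,5): OLD=34937827029/134217728 → NEW=255, ERR=712306389/134217728
(2,0): OLD=1841147/16384 → NEW=0, ERR=1841147/16384
(2,1): OLD=100746041/524288 → NEW=255, ERR=-32947399/524288
(2,2): OLD=674265451/8388608 → NEW=0, ERR=674265451/8388608
(2,3): OLD=12399431507/67108864 → NEW=255, ERR=-4713328813/67108864
(2,4): OLD=451867748601/2147483648 → NEW=255, ERR=-95740581639/2147483648
(2,5): OLD=8038968595551/34359738368 → NEW=255, ERR=-722764688289/34359738368
(3,0): OLD=841664139/8388608 → NEW=0, ERR=841664139/8388608
(3,1): OLD=11096615151/67108864 → NEW=255, ERR=-6016145169/67108864
(3,2): OLD=55727747293/536870912 → NEW=0, ERR=55727747293/536870912
(3,3): OLD=6807667954167/34359738368 → NEW=255, ERR=-1954065329673/34359738368
(3,4): OLD=44489871423319/274877906944 → NEW=255, ERR=-25603994847401/274877906944
(3,5): OLD=795555398151865/4398046511104 → NEW=255, ERR=-325946462179655/4398046511104
(4,0): OLD=94001283205/1073741824 → NEW=0, ERR=94001283205/1073741824
(4,1): OLD=2474242734337/17179869184 → NEW=255, ERR=-1906623907583/17179869184
(4,2): OLD=60812763498035/549755813888 → NEW=0, ERR=60812763498035/549755813888
(4,3): OLD=1676937269053599/8796093022208 → NEW=255, ERR=-566066451609441/8796093022208
(4,4): OLD=17350998860030479/140737488355328 → NEW=0, ERR=17350998860030479/140737488355328
(4,5): OLD=601131867621429257/2251799813685248 → NEW=255, ERR=26922915131691017/2251799813685248
Target (4,5): original=242, with diffused error = 601131867621429257/2251799813685248

Answer: 601131867621429257/2251799813685248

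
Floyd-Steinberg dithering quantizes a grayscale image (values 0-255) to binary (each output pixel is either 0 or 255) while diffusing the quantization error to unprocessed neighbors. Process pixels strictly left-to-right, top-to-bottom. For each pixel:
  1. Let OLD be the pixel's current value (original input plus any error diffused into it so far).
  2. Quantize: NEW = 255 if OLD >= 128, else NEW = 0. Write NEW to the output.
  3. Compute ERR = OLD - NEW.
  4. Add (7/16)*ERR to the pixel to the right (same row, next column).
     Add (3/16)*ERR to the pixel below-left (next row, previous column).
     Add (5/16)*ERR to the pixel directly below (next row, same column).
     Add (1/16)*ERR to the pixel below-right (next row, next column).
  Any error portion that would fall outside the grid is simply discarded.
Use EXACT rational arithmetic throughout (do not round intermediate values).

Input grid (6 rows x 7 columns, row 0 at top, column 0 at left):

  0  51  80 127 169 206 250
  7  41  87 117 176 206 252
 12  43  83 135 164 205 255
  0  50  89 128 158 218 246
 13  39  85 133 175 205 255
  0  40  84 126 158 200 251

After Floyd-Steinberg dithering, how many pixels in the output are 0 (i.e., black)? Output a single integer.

Answer: 21

Derivation:
(0,0): OLD=0 → NEW=0, ERR=0
(0,1): OLD=51 → NEW=0, ERR=51
(0,2): OLD=1637/16 → NEW=0, ERR=1637/16
(0,3): OLD=43971/256 → NEW=255, ERR=-21309/256
(0,4): OLD=543061/4096 → NEW=255, ERR=-501419/4096
(0,5): OLD=9990483/65536 → NEW=255, ERR=-6721197/65536
(0,6): OLD=215095621/1048576 → NEW=255, ERR=-52291259/1048576
(1,0): OLD=265/16 → NEW=0, ERR=265/16
(1,1): OLD=10671/128 → NEW=0, ERR=10671/128
(1,2): OLD=585835/4096 → NEW=255, ERR=-458645/4096
(1,3): OLD=416823/16384 → NEW=0, ERR=416823/16384
(1,4): OLD=130488205/1048576 → NEW=0, ERR=130488205/1048576
(1,5): OLD=1773295565/8388608 → NEW=255, ERR=-365799475/8388608
(1,6): OLD=28310307555/134217728 → NEW=255, ERR=-5915213085/134217728
(2,0): OLD=67189/2048 → NEW=0, ERR=67189/2048
(2,1): OLD=4157959/65536 → NEW=0, ERR=4157959/65536
(2,2): OLD=89911349/1048576 → NEW=0, ERR=89911349/1048576
(2,3): OLD=1650869229/8388608 → NEW=255, ERR=-488225811/8388608
(2,4): OLD=11464834933/67108864 → NEW=255, ERR=-5647925387/67108864
(2,5): OLD=330856085407/2147483648 → NEW=255, ERR=-216752244833/2147483648
(2,6): OLD=6677605857609/34359738368 → NEW=255, ERR=-2084127426231/34359738368
(3,0): OLD=23224117/1048576 → NEW=0, ERR=23224117/1048576
(3,1): OLD=819100577/8388608 → NEW=0, ERR=819100577/8388608
(3,2): OLD=10171538555/67108864 → NEW=255, ERR=-6941221765/67108864
(3,3): OLD=14532979713/268435456 → NEW=0, ERR=14532979713/268435456
(3,4): OLD=4563774922037/34359738368 → NEW=255, ERR=-4197958361803/34359738368
(3,5): OLD=31988379615743/274877906944 → NEW=0, ERR=31988379615743/274877906944
(3,6): OLD=1194728714653921/4398046511104 → NEW=255, ERR=73226854322401/4398046511104
(4,0): OLD=5131096875/134217728 → NEW=0, ERR=5131096875/134217728
(4,1): OLD=146522942943/2147483648 → NEW=0, ERR=146522942943/2147483648
(4,2): OLD=3394124140305/34359738368 → NEW=0, ERR=3394124140305/34359738368
(4,3): OLD=45014859308235/274877906944 → NEW=255, ERR=-25079006962485/274877906944
(4,4): OLD=268516833153513/2199023255552 → NEW=0, ERR=268516833153513/2199023255552
(4,5): OLD=20426240482486161/70368744177664 → NEW=255, ERR=2482210717181841/70368744177664
(4,6): OLD=318527124792564295/1125899906842624 → NEW=255, ERR=31422648547695175/1125899906842624
(5,0): OLD=850056578829/34359738368 → NEW=0, ERR=850056578829/34359738368
(5,1): OLD=25579198631839/274877906944 → NEW=0, ERR=25579198631839/274877906944
(5,2): OLD=313886589388529/2199023255552 → NEW=255, ERR=-246864340777231/2199023255552
(5,3): OLD=1362397331846437/17592186044416 → NEW=0, ERR=1362397331846437/17592186044416
(5,4): OLD=260028410246546271/1125899906842624 → NEW=255, ERR=-27076065998322849/1125899906842624
(5,5): OLD=1921836330750184159/9007199254740992 → NEW=255, ERR=-374999479208768801/9007199254740992
(5,6): OLD=35122544766285524913/144115188075855872 → NEW=255, ERR=-1626828193057722447/144115188075855872
Output grid:
  Row 0: ...####  (3 black, running=3)
  Row 1: ..#..##  (4 black, running=7)
  Row 2: ...####  (3 black, running=10)
  Row 3: ..#.#.#  (4 black, running=14)
  Row 4: ...#.##  (4 black, running=18)
  Row 5: ..#.###  (3 black, running=21)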